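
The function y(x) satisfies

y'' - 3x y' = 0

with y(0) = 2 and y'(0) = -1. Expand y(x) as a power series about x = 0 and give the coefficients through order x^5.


Ansatz: y(x) = sum_{n>=0} a_n x^n, so y'(x) = sum_{n>=1} n a_n x^(n-1) and y''(x) = sum_{n>=2} n(n-1) a_n x^(n-2).
Substitute into P(x) y'' + Q(x) y' + R(x) y = 0 with P(x) = 1, Q(x) = -3x, R(x) = 0, and match powers of x.
Initial conditions: a_0 = 2, a_1 = -1.
Setting the coefficient of each power of x to zero and solving order by order (substituting the coefficients already found):
  x^0: 2 a_2 = 0  ->  a_2 = 0
  x^1: 6 a_3 - 3 a_1 = 0  ->  6 a_3 = 3 a_1 = -3  ->  a_3 = -1/2
  x^2: 12 a_4 - 6 a_2 = 0  ->  12 a_4 = 6 a_2 = 0  ->  a_4 = 0
  x^3: 20 a_5 - 9 a_3 = 0  ->  20 a_5 = 9 a_3 = -9/2  ->  a_5 = -9/40
Truncated series: y(x) = 2 - x - (1/2) x^3 - (9/40) x^5 + O(x^6).

a_0 = 2; a_1 = -1; a_2 = 0; a_3 = -1/2; a_4 = 0; a_5 = -9/40


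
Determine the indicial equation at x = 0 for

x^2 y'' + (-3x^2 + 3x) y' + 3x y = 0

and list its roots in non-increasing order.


Divide by x^2 to reach normal form y'' + P_1(x) y' + P_2(x) y = 0 with P_1(x) = -3 + 3/x and P_2(x) = 3/x.
x = 0 is a singular point because the y'-coefficient -3 + 3/x has a pole at x = 0 and the y-coefficient 3/x has a pole at x = 0.
It is a regular singular point because x P_1(x) = p(x) = 3 - 3x and x^2 P_2(x) = q(x) = 3x are polynomials, hence analytic at x = 0.
p(0) = 3,  q(0) = 0.
Indicial equation: r(r-1) + p(0) r + q(0) = 0, i.e. r^2 + (p(0) - 1) r + q(0) = 0, i.e. r^2 + 2 r = 0.
Discriminant: (2)^2 - 4(0) = 4, so r = (-2 ± 2)/2.
Solving: r_1 = 0, r_2 = -2.

indicial: r^2 + 2 r = 0; roots r_1 = 0, r_2 = -2


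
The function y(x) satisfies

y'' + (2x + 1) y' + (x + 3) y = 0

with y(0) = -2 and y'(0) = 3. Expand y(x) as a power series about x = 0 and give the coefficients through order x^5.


Ansatz: y(x) = sum_{n>=0} a_n x^n, so y'(x) = sum_{n>=1} n a_n x^(n-1) and y''(x) = sum_{n>=2} n(n-1) a_n x^(n-2).
Substitute into P(x) y'' + Q(x) y' + R(x) y = 0 with P(x) = 1, Q(x) = 2x + 1, R(x) = x + 3, and match powers of x.
Initial conditions: a_0 = -2, a_1 = 3.
Setting the coefficient of each power of x to zero and solving order by order (substituting the coefficients already found):
  x^0: 2 a_2 + a_1 + 3 a_0 = 0  ->  2 a_2 = -a_1 - 3 a_0 = 3  ->  a_2 = 3/2
  x^1: 6 a_3 + 2 a_2 + 5 a_1 + a_0 = 0  ->  6 a_3 = -2 a_2 - 5 a_1 - a_0 = -16  ->  a_3 = -8/3
  x^2: 12 a_4 + 3 a_3 + 7 a_2 + a_1 = 0  ->  12 a_4 = -3 a_3 - 7 a_2 - a_1 = -11/2  ->  a_4 = -11/24
  x^3: 20 a_5 + 4 a_4 + 9 a_3 + a_2 = 0  ->  20 a_5 = -4 a_4 - 9 a_3 - a_2 = 73/3  ->  a_5 = 73/60
Truncated series: y(x) = -2 + 3 x + (3/2) x^2 - (8/3) x^3 - (11/24) x^4 + (73/60) x^5 + O(x^6).

a_0 = -2; a_1 = 3; a_2 = 3/2; a_3 = -8/3; a_4 = -11/24; a_5 = 73/60


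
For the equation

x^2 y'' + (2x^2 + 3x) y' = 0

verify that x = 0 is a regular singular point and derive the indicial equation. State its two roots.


Divide by x^2 to reach normal form y'' + P_1(x) y' + P_2(x) y = 0 with P_1(x) = 2 + 3/x and P_2(x) = 0.
x = 0 is a singular point because the y'-coefficient 2 + 3/x has a pole at x = 0.
It is a regular singular point because x P_1(x) = p(x) = 2x + 3 and x^2 P_2(x) = q(x) = 0 are polynomials, hence analytic at x = 0.
p(0) = 3,  q(0) = 0.
Indicial equation: r(r-1) + p(0) r + q(0) = 0, i.e. r^2 + (p(0) - 1) r + q(0) = 0, i.e. r^2 + 2 r = 0.
Discriminant: (2)^2 - 4(0) = 4, so r = (-2 ± 2)/2.
Solving: r_1 = 0, r_2 = -2.

indicial: r^2 + 2 r = 0; roots r_1 = 0, r_2 = -2


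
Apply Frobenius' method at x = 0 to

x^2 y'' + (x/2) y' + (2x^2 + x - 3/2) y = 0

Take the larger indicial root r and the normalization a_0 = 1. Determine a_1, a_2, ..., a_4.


Write in Frobenius form y'' + (p(x)/x) y' + (q(x)/x^2) y = 0:
  p(x) = 1/2,  q(x) = 2x^2 + x - 3/2.
Indicial equation: r(r-1) + (1/2) r + (-3/2) = 0 -> roots r_1 = 3/2, r_2 = -1.
Take r = r_1 = 3/2. Let y(x) = x^r sum_{n>=0} a_n x^n with a_0 = 1.
Substitute y = x^r sum a_n x^n and match x^{r+n}. The recurrence is
  D(n) a_n + 1 a_{n-1} + 2 a_{n-2} = 0,  where D(n) = (r+n)(r+n-1) + (1/2)(r+n) + (-3/2).
  a_n = [-1 a_{n-1} - 2 a_{n-2}] / D(n).
Since the indicial polynomial factors as (r - r_1)(r - r_2), D(n) = (r_1 + n - r_1)(r_1 + n - r_2) = n(n + 5/2).
Evaluating step by step (a_0 = 1):
  n = 1: D(1) = 1(1 + 5/2) = 7/2; numerator = -1(1) = -1; a_1 = (-1)/(7/2) = -2/7
  n = 2: D(2) = 2(2 + 5/2) = 9; numerator = -1(-2/7) - 2(1) = -12/7; a_2 = (-12/7)/(9) = -4/21
  n = 3: D(3) = 3(3 + 5/2) = 33/2; numerator = -1(-4/21) - 2(-2/7) = 16/21; a_3 = (16/21)/(33/2) = 32/693
  n = 4: D(4) = 4(4 + 5/2) = 26; numerator = -1(32/693) - 2(-4/21) = 232/693; a_4 = (232/693)/(26) = 116/9009

r = 3/2; a_0 = 1; a_1 = -2/7; a_2 = -4/21; a_3 = 32/693; a_4 = 116/9009


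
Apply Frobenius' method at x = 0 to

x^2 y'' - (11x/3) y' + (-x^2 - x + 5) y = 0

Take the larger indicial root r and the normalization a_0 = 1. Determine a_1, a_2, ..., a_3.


Write in Frobenius form y'' + (p(x)/x) y' + (q(x)/x^2) y = 0:
  p(x) = -11/3,  q(x) = -x^2 - x + 5.
Indicial equation: r(r-1) + (-11/3) r + (5) = 0 -> roots r_1 = 3, r_2 = 5/3.
Take r = r_1 = 3. Let y(x) = x^r sum_{n>=0} a_n x^n with a_0 = 1.
Substitute y = x^r sum a_n x^n and match x^{r+n}. The recurrence is
  D(n) a_n - 1 a_{n-1} - 1 a_{n-2} = 0,  where D(n) = (r+n)(r+n-1) + (-11/3)(r+n) + (5).
  a_n = [1 a_{n-1} + 1 a_{n-2}] / D(n).
Since the indicial polynomial factors as (r - r_1)(r - r_2), D(n) = (r_1 + n - r_1)(r_1 + n - r_2) = n(n + 4/3).
Evaluating step by step (a_0 = 1):
  n = 1: D(1) = 1(1 + 4/3) = 7/3; numerator = 1(1) = 1; a_1 = (1)/(7/3) = 3/7
  n = 2: D(2) = 2(2 + 4/3) = 20/3; numerator = 1(3/7) + 1(1) = 10/7; a_2 = (10/7)/(20/3) = 3/14
  n = 3: D(3) = 3(3 + 4/3) = 13; numerator = 1(3/14) + 1(3/7) = 9/14; a_3 = (9/14)/(13) = 9/182

r = 3; a_0 = 1; a_1 = 3/7; a_2 = 3/14; a_3 = 9/182


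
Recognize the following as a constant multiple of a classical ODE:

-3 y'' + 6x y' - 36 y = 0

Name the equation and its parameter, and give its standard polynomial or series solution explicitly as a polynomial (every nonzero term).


All three coefficients share the factor -3; dividing through by -3 gives  y'' - 2x y' + 12 y = 0.
This matches the Hermite equation y'' - 2x y' + 2n y = 0 with 2n = 12, so n = 6; the polynomial solution is H_6(x).
With y = sum_k a_k x^k, matching x^k gives (k+2)(k+1) a_{k+2} = 2(k - n) a_k = 2(k - 6) a_k. The right side vanishes at k = 6, so the series with the parity of 6 terminates at degree 6.
Standard normalization: leading coefficient of H_n is 2^n, so a_6 = 2^6 = 64. Work downward with a_k = (k+1)(k+2) a_{k+2} / (2(k - n)):
  a_4 = (5)(6)(64) / (2(4 - 6)) = 1920/(-4) = -480
  a_2 = (3)(4)(-480) / (2(2 - 6)) = -5760/(-8) = 720
  a_0 = (1)(2)(720) / (2(0 - 6)) = 1440/(-12) = -120
Hence H_6(x) = 64 x^6 - 480 x^4 + 720 x^2 - 120.

H_6(x); series = 64 x^6 - 480 x^4 + 720 x^2 - 120


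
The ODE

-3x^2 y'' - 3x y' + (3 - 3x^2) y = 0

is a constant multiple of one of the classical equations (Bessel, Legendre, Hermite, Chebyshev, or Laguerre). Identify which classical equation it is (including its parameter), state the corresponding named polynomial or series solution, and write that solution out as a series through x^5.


All three coefficients share the factor -3; dividing through by -3 gives  x^2 y'' + x y' + (x^2 - 1) y = 0.
This matches the Bessel equation x^2 y'' + x y' + (x^2 - nu^2) y = 0 with nu^2 = 1, so nu = 1; the solution bounded at x = 0 is J_1(x).
Frobenius at x = 0: indicial roots ±nu; for r = nu the recurrence k(k + 2nu) c_k = -c_{k-2} gives the standard series J_nu(x) = sum_{k>=0} (-1)^k / (k! (k+nu)!) (x/2)^(2k+nu). Evaluate the first 3 terms:
  k = 0: (-1)^0 / (0! * 1! * 2^1) x^1 = 1/(1*1*2) x^1 = (1/2) x^1
  k = 1: (-1)^1 / (1! * 2! * 2^3) x^3 = -1/(1*2*8) x^3 = (-1/16) x^3
  k = 2: (-1)^2 / (2! * 3! * 2^5) x^5 = 1/(2*6*32) x^5 = (1/384) x^5
Hence J_1(x) = x^5/384 - x^3/16 + x/2 + ....

J_1(x); series = x^5/384 - x^3/16 + x/2


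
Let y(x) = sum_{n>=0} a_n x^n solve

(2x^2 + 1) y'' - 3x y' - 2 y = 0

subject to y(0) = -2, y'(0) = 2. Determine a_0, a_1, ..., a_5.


Ansatz: y(x) = sum_{n>=0} a_n x^n, so y'(x) = sum_{n>=1} n a_n x^(n-1) and y''(x) = sum_{n>=2} n(n-1) a_n x^(n-2).
Substitute into P(x) y'' + Q(x) y' + R(x) y = 0 with P(x) = 2x^2 + 1, Q(x) = -3x, R(x) = -2, and match powers of x.
Initial conditions: a_0 = -2, a_1 = 2.
Setting the coefficient of each power of x to zero and solving order by order (substituting the coefficients already found):
  x^0: 2 a_2 - 2 a_0 = 0  ->  2 a_2 = 2 a_0 = -4  ->  a_2 = -2
  x^1: 6 a_3 - 5 a_1 = 0  ->  6 a_3 = 5 a_1 = 10  ->  a_3 = 5/3
  x^2: 12 a_4 - 4 a_2 = 0  ->  12 a_4 = 4 a_2 = -8  ->  a_4 = -2/3
  x^3: 20 a_5 + a_3 = 0  ->  20 a_5 = -a_3 = -5/3  ->  a_5 = -1/12
Truncated series: y(x) = -2 + 2 x - 2 x^2 + (5/3) x^3 - (2/3) x^4 - (1/12) x^5 + O(x^6).

a_0 = -2; a_1 = 2; a_2 = -2; a_3 = 5/3; a_4 = -2/3; a_5 = -1/12


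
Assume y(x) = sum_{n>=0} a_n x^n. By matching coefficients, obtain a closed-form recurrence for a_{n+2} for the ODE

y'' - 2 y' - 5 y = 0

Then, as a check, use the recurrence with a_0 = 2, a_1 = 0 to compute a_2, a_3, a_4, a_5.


Substitute y = sum_n a_n x^n.
y''(x) has coefficient (n+2)(n+1) a_{n+2} at x^n;
-2 y'(x) has coefficient -2 (n+1) a_{n+1} at x^n;
-5 y(x) has coefficient -5 a_n at x^n.
Matching x^n: (n+2)(n+1) a_{n+2} - 2 (n+1) a_{n+1} - 5 a_n = 0.
Thus a_{n+2} = [2 (n+1) a_{n+1} + 5 a_n] / ((n+1)(n+2)).

Check with a_0 = 2, a_1 = 0 (apply the recurrence for n = 0, 1, 2, 3): a_0 = 2, a_1 = 0, a_2 = 5, a_3 = 10/3, a_4 = 15/4, a_5 = 7/3.

a_(n+2) = [2 (n+1) a_(n+1) + 5 a_n] / ((n+1)(n+2)); check: a_0 = 2, a_1 = 0, a_2 = 5, a_3 = 10/3, a_4 = 15/4, a_5 = 7/3


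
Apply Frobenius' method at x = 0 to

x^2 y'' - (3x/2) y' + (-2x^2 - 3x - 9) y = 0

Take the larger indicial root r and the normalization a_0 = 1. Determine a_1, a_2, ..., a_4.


Write in Frobenius form y'' + (p(x)/x) y' + (q(x)/x^2) y = 0:
  p(x) = -3/2,  q(x) = -2x^2 - 3x - 9.
Indicial equation: r(r-1) + (-3/2) r + (-9) = 0 -> roots r_1 = 9/2, r_2 = -2.
Take r = r_1 = 9/2. Let y(x) = x^r sum_{n>=0} a_n x^n with a_0 = 1.
Substitute y = x^r sum a_n x^n and match x^{r+n}. The recurrence is
  D(n) a_n - 3 a_{n-1} - 2 a_{n-2} = 0,  where D(n) = (r+n)(r+n-1) + (-3/2)(r+n) + (-9).
  a_n = [3 a_{n-1} + 2 a_{n-2}] / D(n).
Since the indicial polynomial factors as (r - r_1)(r - r_2), D(n) = (r_1 + n - r_1)(r_1 + n - r_2) = n(n + 13/2).
Evaluating step by step (a_0 = 1):
  n = 1: D(1) = 1(1 + 13/2) = 15/2; numerator = 3(1) = 3; a_1 = (3)/(15/2) = 2/5
  n = 2: D(2) = 2(2 + 13/2) = 17; numerator = 3(2/5) + 2(1) = 16/5; a_2 = (16/5)/(17) = 16/85
  n = 3: D(3) = 3(3 + 13/2) = 57/2; numerator = 3(16/85) + 2(2/5) = 116/85; a_3 = (116/85)/(57/2) = 232/4845
  n = 4: D(4) = 4(4 + 13/2) = 42; numerator = 3(232/4845) + 2(16/85) = 168/323; a_4 = (168/323)/(42) = 4/323

r = 9/2; a_0 = 1; a_1 = 2/5; a_2 = 16/85; a_3 = 232/4845; a_4 = 4/323


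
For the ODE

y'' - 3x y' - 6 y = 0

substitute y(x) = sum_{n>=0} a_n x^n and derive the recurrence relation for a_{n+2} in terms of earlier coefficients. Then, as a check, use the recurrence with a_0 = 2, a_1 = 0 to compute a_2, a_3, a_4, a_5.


Substitute y = sum_n a_n x^n.
y''(x) has coefficient (n+2)(n+1) a_{n+2} at x^n;
-3 x y'(x) has coefficient -3 n a_n at x^n (shift);
-6 y(x) has coefficient -6 a_n at x^n.
Matching x^n: (n+2)(n+1) a_{n+2} + (-3n - 6) a_n = 0.
Thus a_{n+2} = (3n + 6) / ((n+1)(n+2)) * a_n.

Check with a_0 = 2, a_1 = 0 (apply the recurrence for n = 0, 1, 2, 3): a_0 = 2, a_1 = 0, a_2 = 6, a_3 = 0, a_4 = 6, a_5 = 0.

a_(n+2) = (3n + 6) / ((n+1)(n+2)) * a_n; check: a_0 = 2, a_1 = 0, a_2 = 6, a_3 = 0, a_4 = 6, a_5 = 0


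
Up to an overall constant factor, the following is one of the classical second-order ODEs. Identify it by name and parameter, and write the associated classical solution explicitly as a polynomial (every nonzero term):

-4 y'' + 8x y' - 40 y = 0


All three coefficients share the factor -4; dividing through by -4 gives  y'' - 2x y' + 10 y = 0.
This matches the Hermite equation y'' - 2x y' + 2n y = 0 with 2n = 10, so n = 5; the polynomial solution is H_5(x).
With y = sum_k a_k x^k, matching x^k gives (k+2)(k+1) a_{k+2} = 2(k - n) a_k = 2(k - 5) a_k. The right side vanishes at k = 5, so the series with the parity of 5 terminates at degree 5.
Standard normalization: leading coefficient of H_n is 2^n, so a_5 = 2^5 = 32. Work downward with a_k = (k+1)(k+2) a_{k+2} / (2(k - n)):
  a_3 = (4)(5)(32) / (2(3 - 5)) = 640/(-4) = -160
  a_1 = (2)(3)(-160) / (2(1 - 5)) = -960/(-8) = 120
Hence H_5(x) = 32 x^5 - 160 x^3 + 120 x.

H_5(x); series = 32 x^5 - 160 x^3 + 120 x


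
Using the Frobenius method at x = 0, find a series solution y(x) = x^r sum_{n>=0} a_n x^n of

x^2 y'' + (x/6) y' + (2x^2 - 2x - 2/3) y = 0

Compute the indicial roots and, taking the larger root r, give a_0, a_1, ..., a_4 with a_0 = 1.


Write in Frobenius form y'' + (p(x)/x) y' + (q(x)/x^2) y = 0:
  p(x) = 1/6,  q(x) = 2x^2 - 2x - 2/3.
Indicial equation: r(r-1) + (1/6) r + (-2/3) = 0 -> roots r_1 = 4/3, r_2 = -1/2.
Take r = r_1 = 4/3. Let y(x) = x^r sum_{n>=0} a_n x^n with a_0 = 1.
Substitute y = x^r sum a_n x^n and match x^{r+n}. The recurrence is
  D(n) a_n - 2 a_{n-1} + 2 a_{n-2} = 0,  where D(n) = (r+n)(r+n-1) + (1/6)(r+n) + (-2/3).
  a_n = [2 a_{n-1} - 2 a_{n-2}] / D(n).
Since the indicial polynomial factors as (r - r_1)(r - r_2), D(n) = (r_1 + n - r_1)(r_1 + n - r_2) = n(n + 11/6).
Evaluating step by step (a_0 = 1):
  n = 1: D(1) = 1(1 + 11/6) = 17/6; numerator = 2(1) = 2; a_1 = (2)/(17/6) = 12/17
  n = 2: D(2) = 2(2 + 11/6) = 23/3; numerator = 2(12/17) - 2(1) = -10/17; a_2 = (-10/17)/(23/3) = -30/391
  n = 3: D(3) = 3(3 + 11/6) = 29/2; numerator = 2(-30/391) - 2(12/17) = -36/23; a_3 = (-36/23)/(29/2) = -72/667
  n = 4: D(4) = 4(4 + 11/6) = 70/3; numerator = 2(-72/667) - 2(-30/391) = -708/11339; a_4 = (-708/11339)/(70/3) = -1062/396865

r = 4/3; a_0 = 1; a_1 = 12/17; a_2 = -30/391; a_3 = -72/667; a_4 = -1062/396865


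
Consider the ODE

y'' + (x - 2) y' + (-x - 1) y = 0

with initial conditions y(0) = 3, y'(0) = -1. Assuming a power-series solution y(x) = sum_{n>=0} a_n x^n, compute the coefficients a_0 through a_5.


Ansatz: y(x) = sum_{n>=0} a_n x^n, so y'(x) = sum_{n>=1} n a_n x^(n-1) and y''(x) = sum_{n>=2} n(n-1) a_n x^(n-2).
Substitute into P(x) y'' + Q(x) y' + R(x) y = 0 with P(x) = 1, Q(x) = x - 2, R(x) = -x - 1, and match powers of x.
Initial conditions: a_0 = 3, a_1 = -1.
Setting the coefficient of each power of x to zero and solving order by order (substituting the coefficients already found):
  x^0: 2 a_2 - 2 a_1 - a_0 = 0  ->  2 a_2 = 2 a_1 + a_0 = 1  ->  a_2 = 1/2
  x^1: 6 a_3 - 4 a_2 - a_0 = 0  ->  6 a_3 = 4 a_2 + a_0 = 5  ->  a_3 = 5/6
  x^2: 12 a_4 - 6 a_3 + a_2 - a_1 = 0  ->  12 a_4 = 6 a_3 - a_2 + a_1 = 7/2  ->  a_4 = 7/24
  x^3: 20 a_5 - 8 a_4 + 2 a_3 - a_2 = 0  ->  20 a_5 = 8 a_4 - 2 a_3 + a_2 = 7/6  ->  a_5 = 7/120
Truncated series: y(x) = 3 - x + (1/2) x^2 + (5/6) x^3 + (7/24) x^4 + (7/120) x^5 + O(x^6).

a_0 = 3; a_1 = -1; a_2 = 1/2; a_3 = 5/6; a_4 = 7/24; a_5 = 7/120


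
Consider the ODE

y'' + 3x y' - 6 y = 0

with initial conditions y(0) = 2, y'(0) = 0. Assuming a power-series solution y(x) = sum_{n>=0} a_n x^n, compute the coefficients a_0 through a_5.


Ansatz: y(x) = sum_{n>=0} a_n x^n, so y'(x) = sum_{n>=1} n a_n x^(n-1) and y''(x) = sum_{n>=2} n(n-1) a_n x^(n-2).
Substitute into P(x) y'' + Q(x) y' + R(x) y = 0 with P(x) = 1, Q(x) = 3x, R(x) = -6, and match powers of x.
Initial conditions: a_0 = 2, a_1 = 0.
Setting the coefficient of each power of x to zero and solving order by order (substituting the coefficients already found):
  x^0: 2 a_2 - 6 a_0 = 0  ->  2 a_2 = 6 a_0 = 12  ->  a_2 = 6
  x^1: 6 a_3 - 3 a_1 = 0  ->  6 a_3 = 3 a_1 = 0  ->  a_3 = 0
  x^2: 12 a_4 = 0  ->  a_4 = 0
  x^3: 20 a_5 + 3 a_3 = 0  ->  20 a_5 = -3 a_3 = 0  ->  a_5 = 0
Truncated series: y(x) = 2 + 6 x^2 + O(x^6).

a_0 = 2; a_1 = 0; a_2 = 6; a_3 = 0; a_4 = 0; a_5 = 0


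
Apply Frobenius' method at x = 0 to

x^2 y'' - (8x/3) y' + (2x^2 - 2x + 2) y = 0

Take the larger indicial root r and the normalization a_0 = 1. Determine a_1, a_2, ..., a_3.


Write in Frobenius form y'' + (p(x)/x) y' + (q(x)/x^2) y = 0:
  p(x) = -8/3,  q(x) = 2x^2 - 2x + 2.
Indicial equation: r(r-1) + (-8/3) r + (2) = 0 -> roots r_1 = 3, r_2 = 2/3.
Take r = r_1 = 3. Let y(x) = x^r sum_{n>=0} a_n x^n with a_0 = 1.
Substitute y = x^r sum a_n x^n and match x^{r+n}. The recurrence is
  D(n) a_n - 2 a_{n-1} + 2 a_{n-2} = 0,  where D(n) = (r+n)(r+n-1) + (-8/3)(r+n) + (2).
  a_n = [2 a_{n-1} - 2 a_{n-2}] / D(n).
Since the indicial polynomial factors as (r - r_1)(r - r_2), D(n) = (r_1 + n - r_1)(r_1 + n - r_2) = n(n + 7/3).
Evaluating step by step (a_0 = 1):
  n = 1: D(1) = 1(1 + 7/3) = 10/3; numerator = 2(1) = 2; a_1 = (2)/(10/3) = 3/5
  n = 2: D(2) = 2(2 + 7/3) = 26/3; numerator = 2(3/5) - 2(1) = -4/5; a_2 = (-4/5)/(26/3) = -6/65
  n = 3: D(3) = 3(3 + 7/3) = 16; numerator = 2(-6/65) - 2(3/5) = -18/13; a_3 = (-18/13)/(16) = -9/104

r = 3; a_0 = 1; a_1 = 3/5; a_2 = -6/65; a_3 = -9/104


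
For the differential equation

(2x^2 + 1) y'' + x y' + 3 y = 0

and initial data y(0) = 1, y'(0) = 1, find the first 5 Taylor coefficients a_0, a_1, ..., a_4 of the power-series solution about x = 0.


Ansatz: y(x) = sum_{n>=0} a_n x^n, so y'(x) = sum_{n>=1} n a_n x^(n-1) and y''(x) = sum_{n>=2} n(n-1) a_n x^(n-2).
Substitute into P(x) y'' + Q(x) y' + R(x) y = 0 with P(x) = 2x^2 + 1, Q(x) = x, R(x) = 3, and match powers of x.
Initial conditions: a_0 = 1, a_1 = 1.
Setting the coefficient of each power of x to zero and solving order by order (substituting the coefficients already found):
  x^0: 2 a_2 + 3 a_0 = 0  ->  2 a_2 = -3 a_0 = -3  ->  a_2 = -3/2
  x^1: 6 a_3 + 4 a_1 = 0  ->  6 a_3 = -4 a_1 = -4  ->  a_3 = -2/3
  x^2: 12 a_4 + 9 a_2 = 0  ->  12 a_4 = -9 a_2 = 27/2  ->  a_4 = 9/8
Truncated series: y(x) = 1 + x - (3/2) x^2 - (2/3) x^3 + (9/8) x^4 + O(x^5).

a_0 = 1; a_1 = 1; a_2 = -3/2; a_3 = -2/3; a_4 = 9/8


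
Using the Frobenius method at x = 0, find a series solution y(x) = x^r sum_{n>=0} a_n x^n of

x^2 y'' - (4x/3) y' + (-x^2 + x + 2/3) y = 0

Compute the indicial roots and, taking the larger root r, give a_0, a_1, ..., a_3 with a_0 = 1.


Write in Frobenius form y'' + (p(x)/x) y' + (q(x)/x^2) y = 0:
  p(x) = -4/3,  q(x) = -x^2 + x + 2/3.
Indicial equation: r(r-1) + (-4/3) r + (2/3) = 0 -> roots r_1 = 2, r_2 = 1/3.
Take r = r_1 = 2. Let y(x) = x^r sum_{n>=0} a_n x^n with a_0 = 1.
Substitute y = x^r sum a_n x^n and match x^{r+n}. The recurrence is
  D(n) a_n + 1 a_{n-1} - 1 a_{n-2} = 0,  where D(n) = (r+n)(r+n-1) + (-4/3)(r+n) + (2/3).
  a_n = [-1 a_{n-1} + 1 a_{n-2}] / D(n).
Since the indicial polynomial factors as (r - r_1)(r - r_2), D(n) = (r_1 + n - r_1)(r_1 + n - r_2) = n(n + 5/3).
Evaluating step by step (a_0 = 1):
  n = 1: D(1) = 1(1 + 5/3) = 8/3; numerator = -1(1) = -1; a_1 = (-1)/(8/3) = -3/8
  n = 2: D(2) = 2(2 + 5/3) = 22/3; numerator = -1(-3/8) + 1(1) = 11/8; a_2 = (11/8)/(22/3) = 3/16
  n = 3: D(3) = 3(3 + 5/3) = 14; numerator = -1(3/16) + 1(-3/8) = -9/16; a_3 = (-9/16)/(14) = -9/224

r = 2; a_0 = 1; a_1 = -3/8; a_2 = 3/16; a_3 = -9/224


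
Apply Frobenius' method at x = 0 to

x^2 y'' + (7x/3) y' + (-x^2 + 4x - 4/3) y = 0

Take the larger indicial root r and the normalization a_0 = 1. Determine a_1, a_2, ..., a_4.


Write in Frobenius form y'' + (p(x)/x) y' + (q(x)/x^2) y = 0:
  p(x) = 7/3,  q(x) = -x^2 + 4x - 4/3.
Indicial equation: r(r-1) + (7/3) r + (-4/3) = 0 -> roots r_1 = 2/3, r_2 = -2.
Take r = r_1 = 2/3. Let y(x) = x^r sum_{n>=0} a_n x^n with a_0 = 1.
Substitute y = x^r sum a_n x^n and match x^{r+n}. The recurrence is
  D(n) a_n + 4 a_{n-1} - 1 a_{n-2} = 0,  where D(n) = (r+n)(r+n-1) + (7/3)(r+n) + (-4/3).
  a_n = [-4 a_{n-1} + 1 a_{n-2}] / D(n).
Since the indicial polynomial factors as (r - r_1)(r - r_2), D(n) = (r_1 + n - r_1)(r_1 + n - r_2) = n(n + 8/3).
Evaluating step by step (a_0 = 1):
  n = 1: D(1) = 1(1 + 8/3) = 11/3; numerator = -4(1) = -4; a_1 = (-4)/(11/3) = -12/11
  n = 2: D(2) = 2(2 + 8/3) = 28/3; numerator = -4(-12/11) + 1(1) = 59/11; a_2 = (59/11)/(28/3) = 177/308
  n = 3: D(3) = 3(3 + 8/3) = 17; numerator = -4(177/308) + 1(-12/11) = -261/77; a_3 = (-261/77)/(17) = -261/1309
  n = 4: D(4) = 4(4 + 8/3) = 80/3; numerator = -4(-261/1309) + 1(177/308) = 7185/5236; a_4 = (7185/5236)/(80/3) = 4311/83776

r = 2/3; a_0 = 1; a_1 = -12/11; a_2 = 177/308; a_3 = -261/1309; a_4 = 4311/83776


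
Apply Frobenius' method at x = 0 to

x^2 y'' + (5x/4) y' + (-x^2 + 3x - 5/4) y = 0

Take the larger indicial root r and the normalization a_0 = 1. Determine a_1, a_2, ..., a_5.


Write in Frobenius form y'' + (p(x)/x) y' + (q(x)/x^2) y = 0:
  p(x) = 5/4,  q(x) = -x^2 + 3x - 5/4.
Indicial equation: r(r-1) + (5/4) r + (-5/4) = 0 -> roots r_1 = 1, r_2 = -5/4.
Take r = r_1 = 1. Let y(x) = x^r sum_{n>=0} a_n x^n with a_0 = 1.
Substitute y = x^r sum a_n x^n and match x^{r+n}. The recurrence is
  D(n) a_n + 3 a_{n-1} - 1 a_{n-2} = 0,  where D(n) = (r+n)(r+n-1) + (5/4)(r+n) + (-5/4).
  a_n = [-3 a_{n-1} + 1 a_{n-2}] / D(n).
Since the indicial polynomial factors as (r - r_1)(r - r_2), D(n) = (r_1 + n - r_1)(r_1 + n - r_2) = n(n + 9/4).
Evaluating step by step (a_0 = 1):
  n = 1: D(1) = 1(1 + 9/4) = 13/4; numerator = -3(1) = -3; a_1 = (-3)/(13/4) = -12/13
  n = 2: D(2) = 2(2 + 9/4) = 17/2; numerator = -3(-12/13) + 1(1) = 49/13; a_2 = (49/13)/(17/2) = 98/221
  n = 3: D(3) = 3(3 + 9/4) = 63/4; numerator = -3(98/221) + 1(-12/13) = -498/221; a_3 = (-498/221)/(63/4) = -664/4641
  n = 4: D(4) = 4(4 + 9/4) = 25; numerator = -3(-664/4641) + 1(98/221) = 1350/1547; a_4 = (1350/1547)/(25) = 54/1547
  n = 5: D(5) = 5(5 + 9/4) = 145/4; numerator = -3(54/1547) + 1(-664/4641) = -1150/4641; a_5 = (-1150/4641)/(145/4) = -920/134589

r = 1; a_0 = 1; a_1 = -12/13; a_2 = 98/221; a_3 = -664/4641; a_4 = 54/1547; a_5 = -920/134589


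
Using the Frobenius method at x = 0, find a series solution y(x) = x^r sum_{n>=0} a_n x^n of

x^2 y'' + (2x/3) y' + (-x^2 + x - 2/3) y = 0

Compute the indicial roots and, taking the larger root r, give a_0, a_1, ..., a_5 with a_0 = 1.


Write in Frobenius form y'' + (p(x)/x) y' + (q(x)/x^2) y = 0:
  p(x) = 2/3,  q(x) = -x^2 + x - 2/3.
Indicial equation: r(r-1) + (2/3) r + (-2/3) = 0 -> roots r_1 = 1, r_2 = -2/3.
Take r = r_1 = 1. Let y(x) = x^r sum_{n>=0} a_n x^n with a_0 = 1.
Substitute y = x^r sum a_n x^n and match x^{r+n}. The recurrence is
  D(n) a_n + 1 a_{n-1} - 1 a_{n-2} = 0,  where D(n) = (r+n)(r+n-1) + (2/3)(r+n) + (-2/3).
  a_n = [-1 a_{n-1} + 1 a_{n-2}] / D(n).
Since the indicial polynomial factors as (r - r_1)(r - r_2), D(n) = (r_1 + n - r_1)(r_1 + n - r_2) = n(n + 5/3).
Evaluating step by step (a_0 = 1):
  n = 1: D(1) = 1(1 + 5/3) = 8/3; numerator = -1(1) = -1; a_1 = (-1)/(8/3) = -3/8
  n = 2: D(2) = 2(2 + 5/3) = 22/3; numerator = -1(-3/8) + 1(1) = 11/8; a_2 = (11/8)/(22/3) = 3/16
  n = 3: D(3) = 3(3 + 5/3) = 14; numerator = -1(3/16) + 1(-3/8) = -9/16; a_3 = (-9/16)/(14) = -9/224
  n = 4: D(4) = 4(4 + 5/3) = 68/3; numerator = -1(-9/224) + 1(3/16) = 51/224; a_4 = (51/224)/(68/3) = 9/896
  n = 5: D(5) = 5(5 + 5/3) = 100/3; numerator = -1(9/896) + 1(-9/224) = -45/896; a_5 = (-45/896)/(100/3) = -27/17920

r = 1; a_0 = 1; a_1 = -3/8; a_2 = 3/16; a_3 = -9/224; a_4 = 9/896; a_5 = -27/17920


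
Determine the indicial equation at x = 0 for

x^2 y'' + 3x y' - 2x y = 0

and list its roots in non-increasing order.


Divide by x^2 to reach normal form y'' + P_1(x) y' + P_2(x) y = 0 with P_1(x) = 3/x and P_2(x) = -2/x.
x = 0 is a singular point because the y'-coefficient 3/x has a pole at x = 0 and the y-coefficient -2/x has a pole at x = 0.
It is a regular singular point because x P_1(x) = p(x) = 3 and x^2 P_2(x) = q(x) = -2x are polynomials, hence analytic at x = 0.
p(0) = 3,  q(0) = 0.
Indicial equation: r(r-1) + p(0) r + q(0) = 0, i.e. r^2 + (p(0) - 1) r + q(0) = 0, i.e. r^2 + 2 r = 0.
Discriminant: (2)^2 - 4(0) = 4, so r = (-2 ± 2)/2.
Solving: r_1 = 0, r_2 = -2.

indicial: r^2 + 2 r = 0; roots r_1 = 0, r_2 = -2


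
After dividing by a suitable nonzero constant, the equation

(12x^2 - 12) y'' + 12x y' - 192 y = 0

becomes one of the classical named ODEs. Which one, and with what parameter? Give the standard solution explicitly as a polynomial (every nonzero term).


All three coefficients share the factor -12; dividing through by -12 gives  (1 - x^2) y'' - x y' + 16 y = 0.
This matches the Chebyshev equation (1 - x^2) y'' - x y' + n^2 y = 0 (note the -x y' term, not -2x y') with n^2 = 16, so n = 4; the polynomial solution is T_4(x).
With y = sum_k a_k x^k, matching x^k gives (k+2)(k+1) a_{k+2} = (k^2 - n^2) a_k = (k - 4)(k + 4) a_k. The right side vanishes at k = 4, so the series with the parity of 4 terminates at degree 4.
Standard normalization: leading coefficient of T_n is 2^(n-1), so a_4 = 2^3 = 8. Work downward with a_k = (k+1)(k+2) a_{k+2} / ((k - 4)(k + 4)):
  a_2 = (3)(4)(8) / ((2 - 4)(2 + 4)) = 96/(-12) = -8
  a_0 = (1)(2)(-8) / ((0 - 4)(0 + 4)) = -16/(-16) = 1
Hence T_4(x) = 8 x^4 - 8 x^2 + 1.

T_4(x); series = 8 x^4 - 8 x^2 + 1


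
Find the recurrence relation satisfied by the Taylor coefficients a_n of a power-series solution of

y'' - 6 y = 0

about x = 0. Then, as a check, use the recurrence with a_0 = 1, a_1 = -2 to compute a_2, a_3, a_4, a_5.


Substitute y = sum_n a_n x^n into y'' + (const) y = 0.
y''(x) = sum_{n>=0} (n+2)(n+1) a_{n+2} x^n.
The ODE becomes sum_n [(n+2)(n+1) a_{n+2} - 6 a_n] x^n = 0.
Setting each coefficient to zero gives the recurrence:
  (n+2)(n+1) a_{n+2} - 6 a_n = 0,
  a_{n+2} = 6 / ((n+1)(n+2)) a_n.

Check with a_0 = 1, a_1 = -2 (apply the recurrence for n = 0, 1, 2, 3): a_0 = 1, a_1 = -2, a_2 = 3, a_3 = -2, a_4 = 3/2, a_5 = -3/5.

a_{n+2} = 6/((n+1)(n+2)) * a_n; check: a_0 = 1, a_1 = -2, a_2 = 3, a_3 = -2, a_4 = 3/2, a_5 = -3/5


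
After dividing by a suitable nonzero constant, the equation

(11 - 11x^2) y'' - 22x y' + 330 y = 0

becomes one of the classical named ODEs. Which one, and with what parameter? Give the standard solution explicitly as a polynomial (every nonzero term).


All three coefficients share the factor 11; dividing through by 11 gives  (1 - x^2) y'' - 2x y' + 30 y = 0.
This matches the Legendre equation (1 - x^2) y'' - 2x y' + n(n+1) y = 0 (note the -2x y' term) with n(n+1) = 30, so n = 5; the polynomial solution is P_5(x).
With y = sum_k a_k x^k, matching x^k gives (k+2)(k+1) a_{k+2} = [k(k+1) - n(n+1)] a_k = (k - 5)(k + 6) a_k. The right side vanishes at k = 5, so the series with the parity of 5 terminates at degree 5.
Standard normalization (P_n(1) = 1): leading coefficient (2n)!/(2^n (n!)^2) = 3628800/(32*14400) = 63/8, so a_5 = 63/8. Work downward with a_k = (k+1)(k+2) a_{k+2} / ((k - 5)(k + 6)):
  a_3 = (4)(5)(63/8) / ((3 - 5)(3 + 6)) = (315/2)/(-18) = -35/4
  a_1 = (2)(3)(-35/4) / ((1 - 5)(1 + 6)) = (-105/2)/(-28) = 15/8
Hence P_5(x) = 63 x^5/8 - 35 x^3/4 + 15 x/8.

P_5(x); series = 63 x^5/8 - 35 x^3/4 + 15 x/8


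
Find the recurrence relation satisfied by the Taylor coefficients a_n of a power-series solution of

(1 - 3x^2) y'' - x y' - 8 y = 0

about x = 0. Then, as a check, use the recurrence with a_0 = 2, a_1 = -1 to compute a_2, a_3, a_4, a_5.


Substitute y = sum_n a_n x^n.
(1 - 3 x^2) y'' contributes (n+2)(n+1) a_{n+2} - 3 n(n-1) a_n at x^n.
-x y'(x) contributes -n a_n at x^n.
-8 y(x) contributes -8 a_n at x^n.
Matching x^n: (n+2)(n+1) a_{n+2} + (-3 n(n-1) - n - 8) a_n = 0.
Thus a_{n+2} = (3 n(n-1) + n + 8) / ((n+1)(n+2)) * a_n.

Check with a_0 = 2, a_1 = -1 (apply the recurrence for n = 0, 1, 2, 3): a_0 = 2, a_1 = -1, a_2 = 8, a_3 = -3/2, a_4 = 32/3, a_5 = -87/40.

a_(n+2) = (3 n(n-1) + n + 8) / ((n+1)(n+2)) * a_n; check: a_0 = 2, a_1 = -1, a_2 = 8, a_3 = -3/2, a_4 = 32/3, a_5 = -87/40


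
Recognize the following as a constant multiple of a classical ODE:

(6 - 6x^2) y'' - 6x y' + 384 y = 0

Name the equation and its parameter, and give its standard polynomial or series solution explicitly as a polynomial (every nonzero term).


All three coefficients share the factor 6; dividing through by 6 gives  (1 - x^2) y'' - x y' + 64 y = 0.
This matches the Chebyshev equation (1 - x^2) y'' - x y' + n^2 y = 0 (note the -x y' term, not -2x y') with n^2 = 64, so n = 8; the polynomial solution is T_8(x).
With y = sum_k a_k x^k, matching x^k gives (k+2)(k+1) a_{k+2} = (k^2 - n^2) a_k = (k - 8)(k + 8) a_k. The right side vanishes at k = 8, so the series with the parity of 8 terminates at degree 8.
Standard normalization: leading coefficient of T_n is 2^(n-1), so a_8 = 2^7 = 128. Work downward with a_k = (k+1)(k+2) a_{k+2} / ((k - 8)(k + 8)):
  a_6 = (7)(8)(128) / ((6 - 8)(6 + 8)) = 7168/(-28) = -256
  a_4 = (5)(6)(-256) / ((4 - 8)(4 + 8)) = -7680/(-48) = 160
  a_2 = (3)(4)(160) / ((2 - 8)(2 + 8)) = 1920/(-60) = -32
  a_0 = (1)(2)(-32) / ((0 - 8)(0 + 8)) = -64/(-64) = 1
Hence T_8(x) = 128 x^8 - 256 x^6 + 160 x^4 - 32 x^2 + 1.

T_8(x); series = 128 x^8 - 256 x^6 + 160 x^4 - 32 x^2 + 1


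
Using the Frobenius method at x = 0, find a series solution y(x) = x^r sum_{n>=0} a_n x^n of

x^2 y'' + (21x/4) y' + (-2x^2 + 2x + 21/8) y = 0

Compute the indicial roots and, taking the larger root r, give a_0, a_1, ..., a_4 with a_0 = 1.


Write in Frobenius form y'' + (p(x)/x) y' + (q(x)/x^2) y = 0:
  p(x) = 21/4,  q(x) = -2x^2 + 2x + 21/8.
Indicial equation: r(r-1) + (21/4) r + (21/8) = 0 -> roots r_1 = -3/4, r_2 = -7/2.
Take r = r_1 = -3/4. Let y(x) = x^r sum_{n>=0} a_n x^n with a_0 = 1.
Substitute y = x^r sum a_n x^n and match x^{r+n}. The recurrence is
  D(n) a_n + 2 a_{n-1} - 2 a_{n-2} = 0,  where D(n) = (r+n)(r+n-1) + (21/4)(r+n) + (21/8).
  a_n = [-2 a_{n-1} + 2 a_{n-2}] / D(n).
Since the indicial polynomial factors as (r - r_1)(r - r_2), D(n) = (r_1 + n - r_1)(r_1 + n - r_2) = n(n + 11/4).
Evaluating step by step (a_0 = 1):
  n = 1: D(1) = 1(1 + 11/4) = 15/4; numerator = -2(1) = -2; a_1 = (-2)/(15/4) = -8/15
  n = 2: D(2) = 2(2 + 11/4) = 19/2; numerator = -2(-8/15) + 2(1) = 46/15; a_2 = (46/15)/(19/2) = 92/285
  n = 3: D(3) = 3(3 + 11/4) = 69/4; numerator = -2(92/285) + 2(-8/15) = -488/285; a_3 = (-488/285)/(69/4) = -1952/19665
  n = 4: D(4) = 4(4 + 11/4) = 27; numerator = -2(-1952/19665) + 2(92/285) = 3320/3933; a_4 = (3320/3933)/(27) = 3320/106191

r = -3/4; a_0 = 1; a_1 = -8/15; a_2 = 92/285; a_3 = -1952/19665; a_4 = 3320/106191


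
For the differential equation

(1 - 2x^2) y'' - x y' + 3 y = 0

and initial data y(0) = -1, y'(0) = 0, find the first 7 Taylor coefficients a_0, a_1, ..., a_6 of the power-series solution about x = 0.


Ansatz: y(x) = sum_{n>=0} a_n x^n, so y'(x) = sum_{n>=1} n a_n x^(n-1) and y''(x) = sum_{n>=2} n(n-1) a_n x^(n-2).
Substitute into P(x) y'' + Q(x) y' + R(x) y = 0 with P(x) = 1 - 2x^2, Q(x) = -x, R(x) = 3, and match powers of x.
Initial conditions: a_0 = -1, a_1 = 0.
Setting the coefficient of each power of x to zero and solving order by order (substituting the coefficients already found):
  x^0: 2 a_2 + 3 a_0 = 0  ->  2 a_2 = -3 a_0 = 3  ->  a_2 = 3/2
  x^1: 6 a_3 + 2 a_1 = 0  ->  6 a_3 = -2 a_1 = 0  ->  a_3 = 0
  x^2: 12 a_4 - 3 a_2 = 0  ->  12 a_4 = 3 a_2 = 9/2  ->  a_4 = 3/8
  x^3: 20 a_5 - 12 a_3 = 0  ->  20 a_5 = 12 a_3 = 0  ->  a_5 = 0
  x^4: 30 a_6 - 25 a_4 = 0  ->  30 a_6 = 25 a_4 = 75/8  ->  a_6 = 5/16
Truncated series: y(x) = -1 + (3/2) x^2 + (3/8) x^4 + (5/16) x^6 + O(x^7).

a_0 = -1; a_1 = 0; a_2 = 3/2; a_3 = 0; a_4 = 3/8; a_5 = 0; a_6 = 5/16


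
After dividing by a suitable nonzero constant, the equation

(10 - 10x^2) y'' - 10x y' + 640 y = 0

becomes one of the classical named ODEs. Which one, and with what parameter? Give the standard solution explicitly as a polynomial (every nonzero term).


All three coefficients share the factor 10; dividing through by 10 gives  (1 - x^2) y'' - x y' + 64 y = 0.
This matches the Chebyshev equation (1 - x^2) y'' - x y' + n^2 y = 0 (note the -x y' term, not -2x y') with n^2 = 64, so n = 8; the polynomial solution is T_8(x).
With y = sum_k a_k x^k, matching x^k gives (k+2)(k+1) a_{k+2} = (k^2 - n^2) a_k = (k - 8)(k + 8) a_k. The right side vanishes at k = 8, so the series with the parity of 8 terminates at degree 8.
Standard normalization: leading coefficient of T_n is 2^(n-1), so a_8 = 2^7 = 128. Work downward with a_k = (k+1)(k+2) a_{k+2} / ((k - 8)(k + 8)):
  a_6 = (7)(8)(128) / ((6 - 8)(6 + 8)) = 7168/(-28) = -256
  a_4 = (5)(6)(-256) / ((4 - 8)(4 + 8)) = -7680/(-48) = 160
  a_2 = (3)(4)(160) / ((2 - 8)(2 + 8)) = 1920/(-60) = -32
  a_0 = (1)(2)(-32) / ((0 - 8)(0 + 8)) = -64/(-64) = 1
Hence T_8(x) = 128 x^8 - 256 x^6 + 160 x^4 - 32 x^2 + 1.

T_8(x); series = 128 x^8 - 256 x^6 + 160 x^4 - 32 x^2 + 1


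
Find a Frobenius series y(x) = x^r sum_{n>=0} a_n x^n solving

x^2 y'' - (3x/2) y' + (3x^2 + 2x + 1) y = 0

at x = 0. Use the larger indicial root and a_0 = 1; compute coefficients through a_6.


Write in Frobenius form y'' + (p(x)/x) y' + (q(x)/x^2) y = 0:
  p(x) = -3/2,  q(x) = 3x^2 + 2x + 1.
Indicial equation: r(r-1) + (-3/2) r + (1) = 0 -> roots r_1 = 2, r_2 = 1/2.
Take r = r_1 = 2. Let y(x) = x^r sum_{n>=0} a_n x^n with a_0 = 1.
Substitute y = x^r sum a_n x^n and match x^{r+n}. The recurrence is
  D(n) a_n + 2 a_{n-1} + 3 a_{n-2} = 0,  where D(n) = (r+n)(r+n-1) + (-3/2)(r+n) + (1).
  a_n = [-2 a_{n-1} - 3 a_{n-2}] / D(n).
Since the indicial polynomial factors as (r - r_1)(r - r_2), D(n) = (r_1 + n - r_1)(r_1 + n - r_2) = n(n + 3/2).
Evaluating step by step (a_0 = 1):
  n = 1: D(1) = 1(1 + 3/2) = 5/2; numerator = -2(1) = -2; a_1 = (-2)/(5/2) = -4/5
  n = 2: D(2) = 2(2 + 3/2) = 7; numerator = -2(-4/5) - 3(1) = -7/5; a_2 = (-7/5)/(7) = -1/5
  n = 3: D(3) = 3(3 + 3/2) = 27/2; numerator = -2(-1/5) - 3(-4/5) = 14/5; a_3 = (14/5)/(27/2) = 28/135
  n = 4: D(4) = 4(4 + 3/2) = 22; numerator = -2(28/135) - 3(-1/5) = 5/27; a_4 = (5/27)/(22) = 5/594
  n = 5: D(5) = 5(5 + 3/2) = 65/2; numerator = -2(5/594) - 3(28/135) = -949/1485; a_5 = (-949/1485)/(65/2) = -146/7425
  n = 6: D(6) = 6(6 + 3/2) = 45; numerator = -2(-146/7425) - 3(5/594) = 19/1350; a_6 = (19/1350)/(45) = 19/60750

r = 2; a_0 = 1; a_1 = -4/5; a_2 = -1/5; a_3 = 28/135; a_4 = 5/594; a_5 = -146/7425; a_6 = 19/60750


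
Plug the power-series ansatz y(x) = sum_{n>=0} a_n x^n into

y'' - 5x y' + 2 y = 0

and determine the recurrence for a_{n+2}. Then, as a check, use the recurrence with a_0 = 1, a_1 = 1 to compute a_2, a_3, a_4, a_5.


Substitute y = sum_n a_n x^n.
y''(x) has coefficient (n+2)(n+1) a_{n+2} at x^n;
-5 x y'(x) has coefficient -5 n a_n at x^n (shift);
2 y(x) has coefficient 2 a_n at x^n.
Matching x^n: (n+2)(n+1) a_{n+2} + (-5n + 2) a_n = 0.
Thus a_{n+2} = (5n - 2) / ((n+1)(n+2)) * a_n.

Check with a_0 = 1, a_1 = 1 (apply the recurrence for n = 0, 1, 2, 3): a_0 = 1, a_1 = 1, a_2 = -1, a_3 = 1/2, a_4 = -2/3, a_5 = 13/40.

a_(n+2) = (5n - 2) / ((n+1)(n+2)) * a_n; check: a_0 = 1, a_1 = 1, a_2 = -1, a_3 = 1/2, a_4 = -2/3, a_5 = 13/40


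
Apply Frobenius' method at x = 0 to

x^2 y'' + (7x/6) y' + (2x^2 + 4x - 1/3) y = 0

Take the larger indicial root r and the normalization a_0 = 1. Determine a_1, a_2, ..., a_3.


Write in Frobenius form y'' + (p(x)/x) y' + (q(x)/x^2) y = 0:
  p(x) = 7/6,  q(x) = 2x^2 + 4x - 1/3.
Indicial equation: r(r-1) + (7/6) r + (-1/3) = 0 -> roots r_1 = 1/2, r_2 = -2/3.
Take r = r_1 = 1/2. Let y(x) = x^r sum_{n>=0} a_n x^n with a_0 = 1.
Substitute y = x^r sum a_n x^n and match x^{r+n}. The recurrence is
  D(n) a_n + 4 a_{n-1} + 2 a_{n-2} = 0,  where D(n) = (r+n)(r+n-1) + (7/6)(r+n) + (-1/3).
  a_n = [-4 a_{n-1} - 2 a_{n-2}] / D(n).
Since the indicial polynomial factors as (r - r_1)(r - r_2), D(n) = (r_1 + n - r_1)(r_1 + n - r_2) = n(n + 7/6).
Evaluating step by step (a_0 = 1):
  n = 1: D(1) = 1(1 + 7/6) = 13/6; numerator = -4(1) = -4; a_1 = (-4)/(13/6) = -24/13
  n = 2: D(2) = 2(2 + 7/6) = 19/3; numerator = -4(-24/13) - 2(1) = 70/13; a_2 = (70/13)/(19/3) = 210/247
  n = 3: D(3) = 3(3 + 7/6) = 25/2; numerator = -4(210/247) - 2(-24/13) = 72/247; a_3 = (72/247)/(25/2) = 144/6175

r = 1/2; a_0 = 1; a_1 = -24/13; a_2 = 210/247; a_3 = 144/6175


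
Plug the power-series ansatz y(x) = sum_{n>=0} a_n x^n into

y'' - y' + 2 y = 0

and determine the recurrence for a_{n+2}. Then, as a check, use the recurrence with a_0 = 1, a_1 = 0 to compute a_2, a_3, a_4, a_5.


Substitute y = sum_n a_n x^n.
y''(x) has coefficient (n+2)(n+1) a_{n+2} at x^n;
-y'(x) has coefficient -(n+1) a_{n+1} at x^n;
2 y(x) has coefficient 2 a_n at x^n.
Matching x^n: (n+2)(n+1) a_{n+2} - (n+1) a_{n+1} + 2 a_n = 0.
Thus a_{n+2} = [(n+1) a_{n+1} - 2 a_n] / ((n+1)(n+2)).

Check with a_0 = 1, a_1 = 0 (apply the recurrence for n = 0, 1, 2, 3): a_0 = 1, a_1 = 0, a_2 = -1, a_3 = -1/3, a_4 = 1/12, a_5 = 1/20.

a_(n+2) = [(n+1) a_(n+1) - 2 a_n] / ((n+1)(n+2)); check: a_0 = 1, a_1 = 0, a_2 = -1, a_3 = -1/3, a_4 = 1/12, a_5 = 1/20


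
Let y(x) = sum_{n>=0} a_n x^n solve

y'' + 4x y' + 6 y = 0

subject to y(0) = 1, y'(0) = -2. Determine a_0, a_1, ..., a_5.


Ansatz: y(x) = sum_{n>=0} a_n x^n, so y'(x) = sum_{n>=1} n a_n x^(n-1) and y''(x) = sum_{n>=2} n(n-1) a_n x^(n-2).
Substitute into P(x) y'' + Q(x) y' + R(x) y = 0 with P(x) = 1, Q(x) = 4x, R(x) = 6, and match powers of x.
Initial conditions: a_0 = 1, a_1 = -2.
Setting the coefficient of each power of x to zero and solving order by order (substituting the coefficients already found):
  x^0: 2 a_2 + 6 a_0 = 0  ->  2 a_2 = -6 a_0 = -6  ->  a_2 = -3
  x^1: 6 a_3 + 10 a_1 = 0  ->  6 a_3 = -10 a_1 = 20  ->  a_3 = 10/3
  x^2: 12 a_4 + 14 a_2 = 0  ->  12 a_4 = -14 a_2 = 42  ->  a_4 = 7/2
  x^3: 20 a_5 + 18 a_3 = 0  ->  20 a_5 = -18 a_3 = -60  ->  a_5 = -3
Truncated series: y(x) = 1 - 2 x - 3 x^2 + (10/3) x^3 + (7/2) x^4 - 3 x^5 + O(x^6).

a_0 = 1; a_1 = -2; a_2 = -3; a_3 = 10/3; a_4 = 7/2; a_5 = -3


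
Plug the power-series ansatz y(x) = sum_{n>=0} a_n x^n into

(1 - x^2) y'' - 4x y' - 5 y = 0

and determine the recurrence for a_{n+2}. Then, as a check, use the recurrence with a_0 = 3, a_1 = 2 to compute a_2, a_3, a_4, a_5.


Substitute y = sum_n a_n x^n.
(1 - 1 x^2) y'' contributes (n+2)(n+1) a_{n+2} - n(n-1) a_n at x^n.
-4 x y'(x) contributes -4 n a_n at x^n.
-5 y(x) contributes -5 a_n at x^n.
Matching x^n: (n+2)(n+1) a_{n+2} + (-n(n-1) - 4 n - 5) a_n = 0.
Thus a_{n+2} = (n(n-1) + 4 n + 5) / ((n+1)(n+2)) * a_n.

Check with a_0 = 3, a_1 = 2 (apply the recurrence for n = 0, 1, 2, 3): a_0 = 3, a_1 = 2, a_2 = 15/2, a_3 = 3, a_4 = 75/8, a_5 = 69/20.

a_(n+2) = (n(n-1) + 4 n + 5) / ((n+1)(n+2)) * a_n; check: a_0 = 3, a_1 = 2, a_2 = 15/2, a_3 = 3, a_4 = 75/8, a_5 = 69/20


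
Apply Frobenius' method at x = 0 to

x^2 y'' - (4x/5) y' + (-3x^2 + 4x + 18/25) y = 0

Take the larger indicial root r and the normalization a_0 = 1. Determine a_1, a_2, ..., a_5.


Write in Frobenius form y'' + (p(x)/x) y' + (q(x)/x^2) y = 0:
  p(x) = -4/5,  q(x) = -3x^2 + 4x + 18/25.
Indicial equation: r(r-1) + (-4/5) r + (18/25) = 0 -> roots r_1 = 6/5, r_2 = 3/5.
Take r = r_1 = 6/5. Let y(x) = x^r sum_{n>=0} a_n x^n with a_0 = 1.
Substitute y = x^r sum a_n x^n and match x^{r+n}. The recurrence is
  D(n) a_n + 4 a_{n-1} - 3 a_{n-2} = 0,  where D(n) = (r+n)(r+n-1) + (-4/5)(r+n) + (18/25).
  a_n = [-4 a_{n-1} + 3 a_{n-2}] / D(n).
Since the indicial polynomial factors as (r - r_1)(r - r_2), D(n) = (r_1 + n - r_1)(r_1 + n - r_2) = n(n + 3/5).
Evaluating step by step (a_0 = 1):
  n = 1: D(1) = 1(1 + 3/5) = 8/5; numerator = -4(1) = -4; a_1 = (-4)/(8/5) = -5/2
  n = 2: D(2) = 2(2 + 3/5) = 26/5; numerator = -4(-5/2) + 3(1) = 13; a_2 = (13)/(26/5) = 5/2
  n = 3: D(3) = 3(3 + 3/5) = 54/5; numerator = -4(5/2) + 3(-5/2) = -35/2; a_3 = (-35/2)/(54/5) = -175/108
  n = 4: D(4) = 4(4 + 3/5) = 92/5; numerator = -4(-175/108) + 3(5/2) = 755/54; a_4 = (755/54)/(92/5) = 3775/4968
  n = 5: D(5) = 5(5 + 3/5) = 28; numerator = -4(3775/4968) + 3(-175/108) = -19625/2484; a_5 = (-19625/2484)/(28) = -19625/69552

r = 6/5; a_0 = 1; a_1 = -5/2; a_2 = 5/2; a_3 = -175/108; a_4 = 3775/4968; a_5 = -19625/69552


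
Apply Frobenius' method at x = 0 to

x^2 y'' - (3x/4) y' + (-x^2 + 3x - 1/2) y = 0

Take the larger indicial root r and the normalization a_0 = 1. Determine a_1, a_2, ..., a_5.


Write in Frobenius form y'' + (p(x)/x) y' + (q(x)/x^2) y = 0:
  p(x) = -3/4,  q(x) = -x^2 + 3x - 1/2.
Indicial equation: r(r-1) + (-3/4) r + (-1/2) = 0 -> roots r_1 = 2, r_2 = -1/4.
Take r = r_1 = 2. Let y(x) = x^r sum_{n>=0} a_n x^n with a_0 = 1.
Substitute y = x^r sum a_n x^n and match x^{r+n}. The recurrence is
  D(n) a_n + 3 a_{n-1} - 1 a_{n-2} = 0,  where D(n) = (r+n)(r+n-1) + (-3/4)(r+n) + (-1/2).
  a_n = [-3 a_{n-1} + 1 a_{n-2}] / D(n).
Since the indicial polynomial factors as (r - r_1)(r - r_2), D(n) = (r_1 + n - r_1)(r_1 + n - r_2) = n(n + 9/4).
Evaluating step by step (a_0 = 1):
  n = 1: D(1) = 1(1 + 9/4) = 13/4; numerator = -3(1) = -3; a_1 = (-3)/(13/4) = -12/13
  n = 2: D(2) = 2(2 + 9/4) = 17/2; numerator = -3(-12/13) + 1(1) = 49/13; a_2 = (49/13)/(17/2) = 98/221
  n = 3: D(3) = 3(3 + 9/4) = 63/4; numerator = -3(98/221) + 1(-12/13) = -498/221; a_3 = (-498/221)/(63/4) = -664/4641
  n = 4: D(4) = 4(4 + 9/4) = 25; numerator = -3(-664/4641) + 1(98/221) = 1350/1547; a_4 = (1350/1547)/(25) = 54/1547
  n = 5: D(5) = 5(5 + 9/4) = 145/4; numerator = -3(54/1547) + 1(-664/4641) = -1150/4641; a_5 = (-1150/4641)/(145/4) = -920/134589

r = 2; a_0 = 1; a_1 = -12/13; a_2 = 98/221; a_3 = -664/4641; a_4 = 54/1547; a_5 = -920/134589
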